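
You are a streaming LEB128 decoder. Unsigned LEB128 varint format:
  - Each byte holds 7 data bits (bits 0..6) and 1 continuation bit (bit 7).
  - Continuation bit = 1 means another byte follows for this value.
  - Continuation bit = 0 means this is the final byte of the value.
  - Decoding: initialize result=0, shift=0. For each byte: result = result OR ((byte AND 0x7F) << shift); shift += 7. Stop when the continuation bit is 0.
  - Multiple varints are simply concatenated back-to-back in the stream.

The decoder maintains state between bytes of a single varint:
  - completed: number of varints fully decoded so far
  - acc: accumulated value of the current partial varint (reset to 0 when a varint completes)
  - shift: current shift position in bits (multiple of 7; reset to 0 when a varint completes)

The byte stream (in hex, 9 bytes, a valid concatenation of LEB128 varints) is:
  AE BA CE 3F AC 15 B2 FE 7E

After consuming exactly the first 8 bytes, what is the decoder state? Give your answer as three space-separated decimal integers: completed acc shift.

byte[0]=0xAE cont=1 payload=0x2E: acc |= 46<<0 -> completed=0 acc=46 shift=7
byte[1]=0xBA cont=1 payload=0x3A: acc |= 58<<7 -> completed=0 acc=7470 shift=14
byte[2]=0xCE cont=1 payload=0x4E: acc |= 78<<14 -> completed=0 acc=1285422 shift=21
byte[3]=0x3F cont=0 payload=0x3F: varint #1 complete (value=133405998); reset -> completed=1 acc=0 shift=0
byte[4]=0xAC cont=1 payload=0x2C: acc |= 44<<0 -> completed=1 acc=44 shift=7
byte[5]=0x15 cont=0 payload=0x15: varint #2 complete (value=2732); reset -> completed=2 acc=0 shift=0
byte[6]=0xB2 cont=1 payload=0x32: acc |= 50<<0 -> completed=2 acc=50 shift=7
byte[7]=0xFE cont=1 payload=0x7E: acc |= 126<<7 -> completed=2 acc=16178 shift=14

Answer: 2 16178 14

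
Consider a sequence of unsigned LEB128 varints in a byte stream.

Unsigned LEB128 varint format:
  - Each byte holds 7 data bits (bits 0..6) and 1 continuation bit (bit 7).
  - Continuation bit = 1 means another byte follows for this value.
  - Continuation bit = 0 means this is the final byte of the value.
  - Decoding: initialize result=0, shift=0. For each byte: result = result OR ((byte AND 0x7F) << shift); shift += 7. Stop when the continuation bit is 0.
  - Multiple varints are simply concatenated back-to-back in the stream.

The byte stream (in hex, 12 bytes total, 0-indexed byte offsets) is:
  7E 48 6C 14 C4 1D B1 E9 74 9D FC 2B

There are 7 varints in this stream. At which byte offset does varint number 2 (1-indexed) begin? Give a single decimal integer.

  byte[0]=0x7E cont=0 payload=0x7E=126: acc |= 126<<0 -> acc=126 shift=7 [end]
Varint 1: bytes[0:1] = 7E -> value 126 (1 byte(s))
  byte[1]=0x48 cont=0 payload=0x48=72: acc |= 72<<0 -> acc=72 shift=7 [end]
Varint 2: bytes[1:2] = 48 -> value 72 (1 byte(s))
  byte[2]=0x6C cont=0 payload=0x6C=108: acc |= 108<<0 -> acc=108 shift=7 [end]
Varint 3: bytes[2:3] = 6C -> value 108 (1 byte(s))
  byte[3]=0x14 cont=0 payload=0x14=20: acc |= 20<<0 -> acc=20 shift=7 [end]
Varint 4: bytes[3:4] = 14 -> value 20 (1 byte(s))
  byte[4]=0xC4 cont=1 payload=0x44=68: acc |= 68<<0 -> acc=68 shift=7
  byte[5]=0x1D cont=0 payload=0x1D=29: acc |= 29<<7 -> acc=3780 shift=14 [end]
Varint 5: bytes[4:6] = C4 1D -> value 3780 (2 byte(s))
  byte[6]=0xB1 cont=1 payload=0x31=49: acc |= 49<<0 -> acc=49 shift=7
  byte[7]=0xE9 cont=1 payload=0x69=105: acc |= 105<<7 -> acc=13489 shift=14
  byte[8]=0x74 cont=0 payload=0x74=116: acc |= 116<<14 -> acc=1914033 shift=21 [end]
Varint 6: bytes[6:9] = B1 E9 74 -> value 1914033 (3 byte(s))
  byte[9]=0x9D cont=1 payload=0x1D=29: acc |= 29<<0 -> acc=29 shift=7
  byte[10]=0xFC cont=1 payload=0x7C=124: acc |= 124<<7 -> acc=15901 shift=14
  byte[11]=0x2B cont=0 payload=0x2B=43: acc |= 43<<14 -> acc=720413 shift=21 [end]
Varint 7: bytes[9:12] = 9D FC 2B -> value 720413 (3 byte(s))

Answer: 1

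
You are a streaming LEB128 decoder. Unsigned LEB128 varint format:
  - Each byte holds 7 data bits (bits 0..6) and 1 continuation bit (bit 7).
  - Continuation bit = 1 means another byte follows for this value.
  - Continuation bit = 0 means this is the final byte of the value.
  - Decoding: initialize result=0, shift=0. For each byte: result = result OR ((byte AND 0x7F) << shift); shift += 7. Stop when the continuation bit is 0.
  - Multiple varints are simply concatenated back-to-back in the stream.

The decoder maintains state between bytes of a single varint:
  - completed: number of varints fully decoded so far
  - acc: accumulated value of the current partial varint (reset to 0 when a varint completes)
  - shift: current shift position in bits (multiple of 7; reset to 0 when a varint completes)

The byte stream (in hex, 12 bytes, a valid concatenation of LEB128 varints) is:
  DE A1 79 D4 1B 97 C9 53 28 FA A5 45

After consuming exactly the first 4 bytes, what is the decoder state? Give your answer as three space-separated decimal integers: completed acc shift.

byte[0]=0xDE cont=1 payload=0x5E: acc |= 94<<0 -> completed=0 acc=94 shift=7
byte[1]=0xA1 cont=1 payload=0x21: acc |= 33<<7 -> completed=0 acc=4318 shift=14
byte[2]=0x79 cont=0 payload=0x79: varint #1 complete (value=1986782); reset -> completed=1 acc=0 shift=0
byte[3]=0xD4 cont=1 payload=0x54: acc |= 84<<0 -> completed=1 acc=84 shift=7

Answer: 1 84 7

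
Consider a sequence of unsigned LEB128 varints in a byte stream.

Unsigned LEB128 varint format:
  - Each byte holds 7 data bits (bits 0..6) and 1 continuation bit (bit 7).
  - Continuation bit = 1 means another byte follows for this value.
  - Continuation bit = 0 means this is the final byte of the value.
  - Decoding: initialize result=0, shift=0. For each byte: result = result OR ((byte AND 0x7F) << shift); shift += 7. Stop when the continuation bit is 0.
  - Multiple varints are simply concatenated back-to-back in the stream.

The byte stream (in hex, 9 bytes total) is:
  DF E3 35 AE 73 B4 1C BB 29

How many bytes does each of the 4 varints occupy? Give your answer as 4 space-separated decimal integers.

Answer: 3 2 2 2

Derivation:
  byte[0]=0xDF cont=1 payload=0x5F=95: acc |= 95<<0 -> acc=95 shift=7
  byte[1]=0xE3 cont=1 payload=0x63=99: acc |= 99<<7 -> acc=12767 shift=14
  byte[2]=0x35 cont=0 payload=0x35=53: acc |= 53<<14 -> acc=881119 shift=21 [end]
Varint 1: bytes[0:3] = DF E3 35 -> value 881119 (3 byte(s))
  byte[3]=0xAE cont=1 payload=0x2E=46: acc |= 46<<0 -> acc=46 shift=7
  byte[4]=0x73 cont=0 payload=0x73=115: acc |= 115<<7 -> acc=14766 shift=14 [end]
Varint 2: bytes[3:5] = AE 73 -> value 14766 (2 byte(s))
  byte[5]=0xB4 cont=1 payload=0x34=52: acc |= 52<<0 -> acc=52 shift=7
  byte[6]=0x1C cont=0 payload=0x1C=28: acc |= 28<<7 -> acc=3636 shift=14 [end]
Varint 3: bytes[5:7] = B4 1C -> value 3636 (2 byte(s))
  byte[7]=0xBB cont=1 payload=0x3B=59: acc |= 59<<0 -> acc=59 shift=7
  byte[8]=0x29 cont=0 payload=0x29=41: acc |= 41<<7 -> acc=5307 shift=14 [end]
Varint 4: bytes[7:9] = BB 29 -> value 5307 (2 byte(s))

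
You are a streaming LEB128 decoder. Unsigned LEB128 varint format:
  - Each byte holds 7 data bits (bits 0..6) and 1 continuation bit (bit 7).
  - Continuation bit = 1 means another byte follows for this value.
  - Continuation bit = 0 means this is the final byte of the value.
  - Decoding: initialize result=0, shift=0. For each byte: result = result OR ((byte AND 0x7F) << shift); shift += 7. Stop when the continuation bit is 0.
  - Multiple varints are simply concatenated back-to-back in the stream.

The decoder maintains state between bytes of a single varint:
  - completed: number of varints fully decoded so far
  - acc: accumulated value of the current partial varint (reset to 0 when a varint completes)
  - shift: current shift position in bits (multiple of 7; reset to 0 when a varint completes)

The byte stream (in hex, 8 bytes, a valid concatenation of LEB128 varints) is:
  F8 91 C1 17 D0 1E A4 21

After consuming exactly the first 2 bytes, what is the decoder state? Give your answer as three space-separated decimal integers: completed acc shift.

Answer: 0 2296 14

Derivation:
byte[0]=0xF8 cont=1 payload=0x78: acc |= 120<<0 -> completed=0 acc=120 shift=7
byte[1]=0x91 cont=1 payload=0x11: acc |= 17<<7 -> completed=0 acc=2296 shift=14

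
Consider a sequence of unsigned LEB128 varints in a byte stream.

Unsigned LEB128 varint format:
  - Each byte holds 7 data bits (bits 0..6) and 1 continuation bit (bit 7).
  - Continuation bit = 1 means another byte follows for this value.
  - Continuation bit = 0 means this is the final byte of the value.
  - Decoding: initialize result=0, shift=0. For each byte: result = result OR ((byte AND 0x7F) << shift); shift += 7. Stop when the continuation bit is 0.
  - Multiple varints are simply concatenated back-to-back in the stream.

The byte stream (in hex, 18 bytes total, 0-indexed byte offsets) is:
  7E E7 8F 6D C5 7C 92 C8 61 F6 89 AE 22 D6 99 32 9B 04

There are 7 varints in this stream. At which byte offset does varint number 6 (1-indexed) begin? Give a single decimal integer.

  byte[0]=0x7E cont=0 payload=0x7E=126: acc |= 126<<0 -> acc=126 shift=7 [end]
Varint 1: bytes[0:1] = 7E -> value 126 (1 byte(s))
  byte[1]=0xE7 cont=1 payload=0x67=103: acc |= 103<<0 -> acc=103 shift=7
  byte[2]=0x8F cont=1 payload=0x0F=15: acc |= 15<<7 -> acc=2023 shift=14
  byte[3]=0x6D cont=0 payload=0x6D=109: acc |= 109<<14 -> acc=1787879 shift=21 [end]
Varint 2: bytes[1:4] = E7 8F 6D -> value 1787879 (3 byte(s))
  byte[4]=0xC5 cont=1 payload=0x45=69: acc |= 69<<0 -> acc=69 shift=7
  byte[5]=0x7C cont=0 payload=0x7C=124: acc |= 124<<7 -> acc=15941 shift=14 [end]
Varint 3: bytes[4:6] = C5 7C -> value 15941 (2 byte(s))
  byte[6]=0x92 cont=1 payload=0x12=18: acc |= 18<<0 -> acc=18 shift=7
  byte[7]=0xC8 cont=1 payload=0x48=72: acc |= 72<<7 -> acc=9234 shift=14
  byte[8]=0x61 cont=0 payload=0x61=97: acc |= 97<<14 -> acc=1598482 shift=21 [end]
Varint 4: bytes[6:9] = 92 C8 61 -> value 1598482 (3 byte(s))
  byte[9]=0xF6 cont=1 payload=0x76=118: acc |= 118<<0 -> acc=118 shift=7
  byte[10]=0x89 cont=1 payload=0x09=9: acc |= 9<<7 -> acc=1270 shift=14
  byte[11]=0xAE cont=1 payload=0x2E=46: acc |= 46<<14 -> acc=754934 shift=21
  byte[12]=0x22 cont=0 payload=0x22=34: acc |= 34<<21 -> acc=72058102 shift=28 [end]
Varint 5: bytes[9:13] = F6 89 AE 22 -> value 72058102 (4 byte(s))
  byte[13]=0xD6 cont=1 payload=0x56=86: acc |= 86<<0 -> acc=86 shift=7
  byte[14]=0x99 cont=1 payload=0x19=25: acc |= 25<<7 -> acc=3286 shift=14
  byte[15]=0x32 cont=0 payload=0x32=50: acc |= 50<<14 -> acc=822486 shift=21 [end]
Varint 6: bytes[13:16] = D6 99 32 -> value 822486 (3 byte(s))
  byte[16]=0x9B cont=1 payload=0x1B=27: acc |= 27<<0 -> acc=27 shift=7
  byte[17]=0x04 cont=0 payload=0x04=4: acc |= 4<<7 -> acc=539 shift=14 [end]
Varint 7: bytes[16:18] = 9B 04 -> value 539 (2 byte(s))

Answer: 13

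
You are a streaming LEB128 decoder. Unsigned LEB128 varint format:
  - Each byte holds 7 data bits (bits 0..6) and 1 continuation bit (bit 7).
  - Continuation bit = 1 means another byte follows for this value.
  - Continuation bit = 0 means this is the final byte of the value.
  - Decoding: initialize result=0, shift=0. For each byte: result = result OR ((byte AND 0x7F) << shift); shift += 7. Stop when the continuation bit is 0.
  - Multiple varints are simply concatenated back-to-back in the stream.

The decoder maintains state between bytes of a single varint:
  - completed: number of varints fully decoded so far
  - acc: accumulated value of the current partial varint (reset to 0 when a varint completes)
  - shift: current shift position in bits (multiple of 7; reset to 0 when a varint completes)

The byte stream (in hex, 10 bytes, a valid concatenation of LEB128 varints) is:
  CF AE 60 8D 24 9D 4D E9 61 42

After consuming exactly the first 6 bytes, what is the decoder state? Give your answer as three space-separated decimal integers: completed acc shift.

Answer: 2 29 7

Derivation:
byte[0]=0xCF cont=1 payload=0x4F: acc |= 79<<0 -> completed=0 acc=79 shift=7
byte[1]=0xAE cont=1 payload=0x2E: acc |= 46<<7 -> completed=0 acc=5967 shift=14
byte[2]=0x60 cont=0 payload=0x60: varint #1 complete (value=1578831); reset -> completed=1 acc=0 shift=0
byte[3]=0x8D cont=1 payload=0x0D: acc |= 13<<0 -> completed=1 acc=13 shift=7
byte[4]=0x24 cont=0 payload=0x24: varint #2 complete (value=4621); reset -> completed=2 acc=0 shift=0
byte[5]=0x9D cont=1 payload=0x1D: acc |= 29<<0 -> completed=2 acc=29 shift=7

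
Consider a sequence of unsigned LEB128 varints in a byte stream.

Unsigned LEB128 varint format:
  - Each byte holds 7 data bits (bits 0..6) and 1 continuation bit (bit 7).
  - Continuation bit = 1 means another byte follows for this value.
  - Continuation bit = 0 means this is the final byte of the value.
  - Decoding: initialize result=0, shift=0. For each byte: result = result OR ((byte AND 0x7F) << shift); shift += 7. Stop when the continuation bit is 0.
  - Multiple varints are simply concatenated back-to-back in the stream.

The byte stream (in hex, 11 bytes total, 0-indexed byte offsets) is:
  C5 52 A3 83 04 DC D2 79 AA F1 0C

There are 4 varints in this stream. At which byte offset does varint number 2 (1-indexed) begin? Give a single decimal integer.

  byte[0]=0xC5 cont=1 payload=0x45=69: acc |= 69<<0 -> acc=69 shift=7
  byte[1]=0x52 cont=0 payload=0x52=82: acc |= 82<<7 -> acc=10565 shift=14 [end]
Varint 1: bytes[0:2] = C5 52 -> value 10565 (2 byte(s))
  byte[2]=0xA3 cont=1 payload=0x23=35: acc |= 35<<0 -> acc=35 shift=7
  byte[3]=0x83 cont=1 payload=0x03=3: acc |= 3<<7 -> acc=419 shift=14
  byte[4]=0x04 cont=0 payload=0x04=4: acc |= 4<<14 -> acc=65955 shift=21 [end]
Varint 2: bytes[2:5] = A3 83 04 -> value 65955 (3 byte(s))
  byte[5]=0xDC cont=1 payload=0x5C=92: acc |= 92<<0 -> acc=92 shift=7
  byte[6]=0xD2 cont=1 payload=0x52=82: acc |= 82<<7 -> acc=10588 shift=14
  byte[7]=0x79 cont=0 payload=0x79=121: acc |= 121<<14 -> acc=1993052 shift=21 [end]
Varint 3: bytes[5:8] = DC D2 79 -> value 1993052 (3 byte(s))
  byte[8]=0xAA cont=1 payload=0x2A=42: acc |= 42<<0 -> acc=42 shift=7
  byte[9]=0xF1 cont=1 payload=0x71=113: acc |= 113<<7 -> acc=14506 shift=14
  byte[10]=0x0C cont=0 payload=0x0C=12: acc |= 12<<14 -> acc=211114 shift=21 [end]
Varint 4: bytes[8:11] = AA F1 0C -> value 211114 (3 byte(s))

Answer: 2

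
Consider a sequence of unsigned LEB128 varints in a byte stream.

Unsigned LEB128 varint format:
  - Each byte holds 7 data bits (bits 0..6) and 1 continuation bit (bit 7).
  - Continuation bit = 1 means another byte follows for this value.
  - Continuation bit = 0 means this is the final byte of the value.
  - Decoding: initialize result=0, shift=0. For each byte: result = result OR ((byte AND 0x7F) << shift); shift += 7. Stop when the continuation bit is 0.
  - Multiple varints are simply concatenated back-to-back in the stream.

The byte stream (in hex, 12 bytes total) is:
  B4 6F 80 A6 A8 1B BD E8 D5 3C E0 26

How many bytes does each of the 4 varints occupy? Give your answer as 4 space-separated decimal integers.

  byte[0]=0xB4 cont=1 payload=0x34=52: acc |= 52<<0 -> acc=52 shift=7
  byte[1]=0x6F cont=0 payload=0x6F=111: acc |= 111<<7 -> acc=14260 shift=14 [end]
Varint 1: bytes[0:2] = B4 6F -> value 14260 (2 byte(s))
  byte[2]=0x80 cont=1 payload=0x00=0: acc |= 0<<0 -> acc=0 shift=7
  byte[3]=0xA6 cont=1 payload=0x26=38: acc |= 38<<7 -> acc=4864 shift=14
  byte[4]=0xA8 cont=1 payload=0x28=40: acc |= 40<<14 -> acc=660224 shift=21
  byte[5]=0x1B cont=0 payload=0x1B=27: acc |= 27<<21 -> acc=57283328 shift=28 [end]
Varint 2: bytes[2:6] = 80 A6 A8 1B -> value 57283328 (4 byte(s))
  byte[6]=0xBD cont=1 payload=0x3D=61: acc |= 61<<0 -> acc=61 shift=7
  byte[7]=0xE8 cont=1 payload=0x68=104: acc |= 104<<7 -> acc=13373 shift=14
  byte[8]=0xD5 cont=1 payload=0x55=85: acc |= 85<<14 -> acc=1406013 shift=21
  byte[9]=0x3C cont=0 payload=0x3C=60: acc |= 60<<21 -> acc=127235133 shift=28 [end]
Varint 3: bytes[6:10] = BD E8 D5 3C -> value 127235133 (4 byte(s))
  byte[10]=0xE0 cont=1 payload=0x60=96: acc |= 96<<0 -> acc=96 shift=7
  byte[11]=0x26 cont=0 payload=0x26=38: acc |= 38<<7 -> acc=4960 shift=14 [end]
Varint 4: bytes[10:12] = E0 26 -> value 4960 (2 byte(s))

Answer: 2 4 4 2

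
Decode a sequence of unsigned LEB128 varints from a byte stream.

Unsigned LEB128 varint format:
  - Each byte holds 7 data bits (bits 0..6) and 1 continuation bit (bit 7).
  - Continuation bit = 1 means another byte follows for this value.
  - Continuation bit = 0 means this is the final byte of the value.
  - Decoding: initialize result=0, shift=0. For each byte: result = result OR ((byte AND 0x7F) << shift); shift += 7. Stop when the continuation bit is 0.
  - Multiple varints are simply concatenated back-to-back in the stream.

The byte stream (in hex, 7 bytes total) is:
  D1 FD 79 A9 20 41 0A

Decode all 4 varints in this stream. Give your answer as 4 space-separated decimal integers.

Answer: 1998545 4137 65 10

Derivation:
  byte[0]=0xD1 cont=1 payload=0x51=81: acc |= 81<<0 -> acc=81 shift=7
  byte[1]=0xFD cont=1 payload=0x7D=125: acc |= 125<<7 -> acc=16081 shift=14
  byte[2]=0x79 cont=0 payload=0x79=121: acc |= 121<<14 -> acc=1998545 shift=21 [end]
Varint 1: bytes[0:3] = D1 FD 79 -> value 1998545 (3 byte(s))
  byte[3]=0xA9 cont=1 payload=0x29=41: acc |= 41<<0 -> acc=41 shift=7
  byte[4]=0x20 cont=0 payload=0x20=32: acc |= 32<<7 -> acc=4137 shift=14 [end]
Varint 2: bytes[3:5] = A9 20 -> value 4137 (2 byte(s))
  byte[5]=0x41 cont=0 payload=0x41=65: acc |= 65<<0 -> acc=65 shift=7 [end]
Varint 3: bytes[5:6] = 41 -> value 65 (1 byte(s))
  byte[6]=0x0A cont=0 payload=0x0A=10: acc |= 10<<0 -> acc=10 shift=7 [end]
Varint 4: bytes[6:7] = 0A -> value 10 (1 byte(s))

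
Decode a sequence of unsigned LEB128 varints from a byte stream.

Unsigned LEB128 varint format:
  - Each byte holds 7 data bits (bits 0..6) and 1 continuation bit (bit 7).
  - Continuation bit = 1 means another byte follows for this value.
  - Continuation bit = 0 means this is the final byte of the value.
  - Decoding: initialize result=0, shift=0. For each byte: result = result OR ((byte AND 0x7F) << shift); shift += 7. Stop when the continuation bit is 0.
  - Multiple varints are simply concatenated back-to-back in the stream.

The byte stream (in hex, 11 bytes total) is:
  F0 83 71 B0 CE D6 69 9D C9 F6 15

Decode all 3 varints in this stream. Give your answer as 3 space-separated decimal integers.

Answer: 1851888 221620016 45982877

Derivation:
  byte[0]=0xF0 cont=1 payload=0x70=112: acc |= 112<<0 -> acc=112 shift=7
  byte[1]=0x83 cont=1 payload=0x03=3: acc |= 3<<7 -> acc=496 shift=14
  byte[2]=0x71 cont=0 payload=0x71=113: acc |= 113<<14 -> acc=1851888 shift=21 [end]
Varint 1: bytes[0:3] = F0 83 71 -> value 1851888 (3 byte(s))
  byte[3]=0xB0 cont=1 payload=0x30=48: acc |= 48<<0 -> acc=48 shift=7
  byte[4]=0xCE cont=1 payload=0x4E=78: acc |= 78<<7 -> acc=10032 shift=14
  byte[5]=0xD6 cont=1 payload=0x56=86: acc |= 86<<14 -> acc=1419056 shift=21
  byte[6]=0x69 cont=0 payload=0x69=105: acc |= 105<<21 -> acc=221620016 shift=28 [end]
Varint 2: bytes[3:7] = B0 CE D6 69 -> value 221620016 (4 byte(s))
  byte[7]=0x9D cont=1 payload=0x1D=29: acc |= 29<<0 -> acc=29 shift=7
  byte[8]=0xC9 cont=1 payload=0x49=73: acc |= 73<<7 -> acc=9373 shift=14
  byte[9]=0xF6 cont=1 payload=0x76=118: acc |= 118<<14 -> acc=1942685 shift=21
  byte[10]=0x15 cont=0 payload=0x15=21: acc |= 21<<21 -> acc=45982877 shift=28 [end]
Varint 3: bytes[7:11] = 9D C9 F6 15 -> value 45982877 (4 byte(s))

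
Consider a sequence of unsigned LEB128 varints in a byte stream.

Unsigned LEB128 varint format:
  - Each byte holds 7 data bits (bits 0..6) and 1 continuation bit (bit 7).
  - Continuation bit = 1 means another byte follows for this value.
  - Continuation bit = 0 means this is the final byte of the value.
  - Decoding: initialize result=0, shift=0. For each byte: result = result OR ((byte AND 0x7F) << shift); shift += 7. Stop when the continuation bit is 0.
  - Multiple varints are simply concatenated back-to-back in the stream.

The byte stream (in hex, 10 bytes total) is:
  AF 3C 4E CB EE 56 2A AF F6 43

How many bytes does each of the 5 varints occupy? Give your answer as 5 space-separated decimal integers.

  byte[0]=0xAF cont=1 payload=0x2F=47: acc |= 47<<0 -> acc=47 shift=7
  byte[1]=0x3C cont=0 payload=0x3C=60: acc |= 60<<7 -> acc=7727 shift=14 [end]
Varint 1: bytes[0:2] = AF 3C -> value 7727 (2 byte(s))
  byte[2]=0x4E cont=0 payload=0x4E=78: acc |= 78<<0 -> acc=78 shift=7 [end]
Varint 2: bytes[2:3] = 4E -> value 78 (1 byte(s))
  byte[3]=0xCB cont=1 payload=0x4B=75: acc |= 75<<0 -> acc=75 shift=7
  byte[4]=0xEE cont=1 payload=0x6E=110: acc |= 110<<7 -> acc=14155 shift=14
  byte[5]=0x56 cont=0 payload=0x56=86: acc |= 86<<14 -> acc=1423179 shift=21 [end]
Varint 3: bytes[3:6] = CB EE 56 -> value 1423179 (3 byte(s))
  byte[6]=0x2A cont=0 payload=0x2A=42: acc |= 42<<0 -> acc=42 shift=7 [end]
Varint 4: bytes[6:7] = 2A -> value 42 (1 byte(s))
  byte[7]=0xAF cont=1 payload=0x2F=47: acc |= 47<<0 -> acc=47 shift=7
  byte[8]=0xF6 cont=1 payload=0x76=118: acc |= 118<<7 -> acc=15151 shift=14
  byte[9]=0x43 cont=0 payload=0x43=67: acc |= 67<<14 -> acc=1112879 shift=21 [end]
Varint 5: bytes[7:10] = AF F6 43 -> value 1112879 (3 byte(s))

Answer: 2 1 3 1 3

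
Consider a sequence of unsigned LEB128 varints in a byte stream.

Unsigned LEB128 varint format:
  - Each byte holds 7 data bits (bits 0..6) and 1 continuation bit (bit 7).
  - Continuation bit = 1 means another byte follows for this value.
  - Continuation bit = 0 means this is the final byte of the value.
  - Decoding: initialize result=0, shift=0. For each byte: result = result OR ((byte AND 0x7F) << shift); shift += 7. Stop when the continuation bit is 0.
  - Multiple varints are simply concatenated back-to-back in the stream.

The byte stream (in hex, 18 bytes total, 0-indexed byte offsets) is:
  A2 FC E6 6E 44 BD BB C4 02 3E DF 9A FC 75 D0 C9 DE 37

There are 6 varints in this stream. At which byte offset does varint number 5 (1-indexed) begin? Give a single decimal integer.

Answer: 10

Derivation:
  byte[0]=0xA2 cont=1 payload=0x22=34: acc |= 34<<0 -> acc=34 shift=7
  byte[1]=0xFC cont=1 payload=0x7C=124: acc |= 124<<7 -> acc=15906 shift=14
  byte[2]=0xE6 cont=1 payload=0x66=102: acc |= 102<<14 -> acc=1687074 shift=21
  byte[3]=0x6E cont=0 payload=0x6E=110: acc |= 110<<21 -> acc=232373794 shift=28 [end]
Varint 1: bytes[0:4] = A2 FC E6 6E -> value 232373794 (4 byte(s))
  byte[4]=0x44 cont=0 payload=0x44=68: acc |= 68<<0 -> acc=68 shift=7 [end]
Varint 2: bytes[4:5] = 44 -> value 68 (1 byte(s))
  byte[5]=0xBD cont=1 payload=0x3D=61: acc |= 61<<0 -> acc=61 shift=7
  byte[6]=0xBB cont=1 payload=0x3B=59: acc |= 59<<7 -> acc=7613 shift=14
  byte[7]=0xC4 cont=1 payload=0x44=68: acc |= 68<<14 -> acc=1121725 shift=21
  byte[8]=0x02 cont=0 payload=0x02=2: acc |= 2<<21 -> acc=5316029 shift=28 [end]
Varint 3: bytes[5:9] = BD BB C4 02 -> value 5316029 (4 byte(s))
  byte[9]=0x3E cont=0 payload=0x3E=62: acc |= 62<<0 -> acc=62 shift=7 [end]
Varint 4: bytes[9:10] = 3E -> value 62 (1 byte(s))
  byte[10]=0xDF cont=1 payload=0x5F=95: acc |= 95<<0 -> acc=95 shift=7
  byte[11]=0x9A cont=1 payload=0x1A=26: acc |= 26<<7 -> acc=3423 shift=14
  byte[12]=0xFC cont=1 payload=0x7C=124: acc |= 124<<14 -> acc=2035039 shift=21
  byte[13]=0x75 cont=0 payload=0x75=117: acc |= 117<<21 -> acc=247401823 shift=28 [end]
Varint 5: bytes[10:14] = DF 9A FC 75 -> value 247401823 (4 byte(s))
  byte[14]=0xD0 cont=1 payload=0x50=80: acc |= 80<<0 -> acc=80 shift=7
  byte[15]=0xC9 cont=1 payload=0x49=73: acc |= 73<<7 -> acc=9424 shift=14
  byte[16]=0xDE cont=1 payload=0x5E=94: acc |= 94<<14 -> acc=1549520 shift=21
  byte[17]=0x37 cont=0 payload=0x37=55: acc |= 55<<21 -> acc=116892880 shift=28 [end]
Varint 6: bytes[14:18] = D0 C9 DE 37 -> value 116892880 (4 byte(s))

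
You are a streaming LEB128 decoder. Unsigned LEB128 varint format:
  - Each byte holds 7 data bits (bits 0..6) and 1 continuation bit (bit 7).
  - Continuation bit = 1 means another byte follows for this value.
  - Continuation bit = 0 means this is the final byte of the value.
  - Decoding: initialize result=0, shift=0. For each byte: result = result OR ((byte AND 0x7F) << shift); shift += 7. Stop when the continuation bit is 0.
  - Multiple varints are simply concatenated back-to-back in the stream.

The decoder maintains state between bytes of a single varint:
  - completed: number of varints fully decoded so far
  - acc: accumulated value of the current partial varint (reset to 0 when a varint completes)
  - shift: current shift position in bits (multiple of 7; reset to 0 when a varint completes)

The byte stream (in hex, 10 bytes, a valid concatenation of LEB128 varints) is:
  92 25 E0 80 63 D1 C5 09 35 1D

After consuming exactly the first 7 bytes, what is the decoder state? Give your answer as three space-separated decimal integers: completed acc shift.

Answer: 2 8913 14

Derivation:
byte[0]=0x92 cont=1 payload=0x12: acc |= 18<<0 -> completed=0 acc=18 shift=7
byte[1]=0x25 cont=0 payload=0x25: varint #1 complete (value=4754); reset -> completed=1 acc=0 shift=0
byte[2]=0xE0 cont=1 payload=0x60: acc |= 96<<0 -> completed=1 acc=96 shift=7
byte[3]=0x80 cont=1 payload=0x00: acc |= 0<<7 -> completed=1 acc=96 shift=14
byte[4]=0x63 cont=0 payload=0x63: varint #2 complete (value=1622112); reset -> completed=2 acc=0 shift=0
byte[5]=0xD1 cont=1 payload=0x51: acc |= 81<<0 -> completed=2 acc=81 shift=7
byte[6]=0xC5 cont=1 payload=0x45: acc |= 69<<7 -> completed=2 acc=8913 shift=14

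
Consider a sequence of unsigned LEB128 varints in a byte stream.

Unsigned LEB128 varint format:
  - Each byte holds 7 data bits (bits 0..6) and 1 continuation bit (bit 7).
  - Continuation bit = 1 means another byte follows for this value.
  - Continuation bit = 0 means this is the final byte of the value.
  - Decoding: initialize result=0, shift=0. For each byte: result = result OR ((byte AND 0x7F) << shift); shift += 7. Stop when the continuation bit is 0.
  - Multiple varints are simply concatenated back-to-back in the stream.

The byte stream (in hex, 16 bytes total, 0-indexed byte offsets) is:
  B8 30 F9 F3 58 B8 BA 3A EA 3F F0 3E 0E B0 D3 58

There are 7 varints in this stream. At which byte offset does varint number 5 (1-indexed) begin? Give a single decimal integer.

  byte[0]=0xB8 cont=1 payload=0x38=56: acc |= 56<<0 -> acc=56 shift=7
  byte[1]=0x30 cont=0 payload=0x30=48: acc |= 48<<7 -> acc=6200 shift=14 [end]
Varint 1: bytes[0:2] = B8 30 -> value 6200 (2 byte(s))
  byte[2]=0xF9 cont=1 payload=0x79=121: acc |= 121<<0 -> acc=121 shift=7
  byte[3]=0xF3 cont=1 payload=0x73=115: acc |= 115<<7 -> acc=14841 shift=14
  byte[4]=0x58 cont=0 payload=0x58=88: acc |= 88<<14 -> acc=1456633 shift=21 [end]
Varint 2: bytes[2:5] = F9 F3 58 -> value 1456633 (3 byte(s))
  byte[5]=0xB8 cont=1 payload=0x38=56: acc |= 56<<0 -> acc=56 shift=7
  byte[6]=0xBA cont=1 payload=0x3A=58: acc |= 58<<7 -> acc=7480 shift=14
  byte[7]=0x3A cont=0 payload=0x3A=58: acc |= 58<<14 -> acc=957752 shift=21 [end]
Varint 3: bytes[5:8] = B8 BA 3A -> value 957752 (3 byte(s))
  byte[8]=0xEA cont=1 payload=0x6A=106: acc |= 106<<0 -> acc=106 shift=7
  byte[9]=0x3F cont=0 payload=0x3F=63: acc |= 63<<7 -> acc=8170 shift=14 [end]
Varint 4: bytes[8:10] = EA 3F -> value 8170 (2 byte(s))
  byte[10]=0xF0 cont=1 payload=0x70=112: acc |= 112<<0 -> acc=112 shift=7
  byte[11]=0x3E cont=0 payload=0x3E=62: acc |= 62<<7 -> acc=8048 shift=14 [end]
Varint 5: bytes[10:12] = F0 3E -> value 8048 (2 byte(s))
  byte[12]=0x0E cont=0 payload=0x0E=14: acc |= 14<<0 -> acc=14 shift=7 [end]
Varint 6: bytes[12:13] = 0E -> value 14 (1 byte(s))
  byte[13]=0xB0 cont=1 payload=0x30=48: acc |= 48<<0 -> acc=48 shift=7
  byte[14]=0xD3 cont=1 payload=0x53=83: acc |= 83<<7 -> acc=10672 shift=14
  byte[15]=0x58 cont=0 payload=0x58=88: acc |= 88<<14 -> acc=1452464 shift=21 [end]
Varint 7: bytes[13:16] = B0 D3 58 -> value 1452464 (3 byte(s))

Answer: 10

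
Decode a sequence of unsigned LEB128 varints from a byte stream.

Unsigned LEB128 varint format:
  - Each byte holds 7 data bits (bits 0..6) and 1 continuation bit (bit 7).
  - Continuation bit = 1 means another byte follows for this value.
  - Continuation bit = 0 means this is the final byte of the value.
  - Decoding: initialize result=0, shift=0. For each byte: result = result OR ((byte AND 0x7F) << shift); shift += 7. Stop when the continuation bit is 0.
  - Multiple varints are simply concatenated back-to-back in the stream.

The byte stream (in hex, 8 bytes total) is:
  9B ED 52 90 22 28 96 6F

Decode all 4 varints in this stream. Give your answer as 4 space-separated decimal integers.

  byte[0]=0x9B cont=1 payload=0x1B=27: acc |= 27<<0 -> acc=27 shift=7
  byte[1]=0xED cont=1 payload=0x6D=109: acc |= 109<<7 -> acc=13979 shift=14
  byte[2]=0x52 cont=0 payload=0x52=82: acc |= 82<<14 -> acc=1357467 shift=21 [end]
Varint 1: bytes[0:3] = 9B ED 52 -> value 1357467 (3 byte(s))
  byte[3]=0x90 cont=1 payload=0x10=16: acc |= 16<<0 -> acc=16 shift=7
  byte[4]=0x22 cont=0 payload=0x22=34: acc |= 34<<7 -> acc=4368 shift=14 [end]
Varint 2: bytes[3:5] = 90 22 -> value 4368 (2 byte(s))
  byte[5]=0x28 cont=0 payload=0x28=40: acc |= 40<<0 -> acc=40 shift=7 [end]
Varint 3: bytes[5:6] = 28 -> value 40 (1 byte(s))
  byte[6]=0x96 cont=1 payload=0x16=22: acc |= 22<<0 -> acc=22 shift=7
  byte[7]=0x6F cont=0 payload=0x6F=111: acc |= 111<<7 -> acc=14230 shift=14 [end]
Varint 4: bytes[6:8] = 96 6F -> value 14230 (2 byte(s))

Answer: 1357467 4368 40 14230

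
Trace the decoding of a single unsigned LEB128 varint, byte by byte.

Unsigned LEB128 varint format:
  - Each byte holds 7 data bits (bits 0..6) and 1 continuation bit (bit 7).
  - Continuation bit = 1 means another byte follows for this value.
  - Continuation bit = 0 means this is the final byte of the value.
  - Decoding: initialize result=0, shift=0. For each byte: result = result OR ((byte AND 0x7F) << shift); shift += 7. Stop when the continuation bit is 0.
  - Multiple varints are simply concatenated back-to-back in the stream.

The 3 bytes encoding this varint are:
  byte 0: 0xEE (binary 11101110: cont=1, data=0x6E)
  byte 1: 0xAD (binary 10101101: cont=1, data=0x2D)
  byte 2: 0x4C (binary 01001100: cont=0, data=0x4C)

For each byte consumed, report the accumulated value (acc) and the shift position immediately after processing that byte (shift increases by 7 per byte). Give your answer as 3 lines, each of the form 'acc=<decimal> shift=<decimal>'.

byte 0=0xEE: payload=0x6E=110, contrib = 110<<0 = 110; acc -> 110, shift -> 7
byte 1=0xAD: payload=0x2D=45, contrib = 45<<7 = 5760; acc -> 5870, shift -> 14
byte 2=0x4C: payload=0x4C=76, contrib = 76<<14 = 1245184; acc -> 1251054, shift -> 21

Answer: acc=110 shift=7
acc=5870 shift=14
acc=1251054 shift=21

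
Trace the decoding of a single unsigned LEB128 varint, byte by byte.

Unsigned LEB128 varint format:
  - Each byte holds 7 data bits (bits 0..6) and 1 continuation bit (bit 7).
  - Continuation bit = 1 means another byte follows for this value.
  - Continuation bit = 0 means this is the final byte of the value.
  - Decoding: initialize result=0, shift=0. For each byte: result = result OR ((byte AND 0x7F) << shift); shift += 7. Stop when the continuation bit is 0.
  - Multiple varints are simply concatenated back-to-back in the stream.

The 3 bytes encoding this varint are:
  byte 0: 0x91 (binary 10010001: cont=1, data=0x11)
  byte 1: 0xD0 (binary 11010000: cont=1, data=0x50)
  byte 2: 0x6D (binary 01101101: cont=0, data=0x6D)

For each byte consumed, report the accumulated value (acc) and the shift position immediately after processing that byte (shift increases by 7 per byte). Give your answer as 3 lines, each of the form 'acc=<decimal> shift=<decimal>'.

Answer: acc=17 shift=7
acc=10257 shift=14
acc=1796113 shift=21

Derivation:
byte 0=0x91: payload=0x11=17, contrib = 17<<0 = 17; acc -> 17, shift -> 7
byte 1=0xD0: payload=0x50=80, contrib = 80<<7 = 10240; acc -> 10257, shift -> 14
byte 2=0x6D: payload=0x6D=109, contrib = 109<<14 = 1785856; acc -> 1796113, shift -> 21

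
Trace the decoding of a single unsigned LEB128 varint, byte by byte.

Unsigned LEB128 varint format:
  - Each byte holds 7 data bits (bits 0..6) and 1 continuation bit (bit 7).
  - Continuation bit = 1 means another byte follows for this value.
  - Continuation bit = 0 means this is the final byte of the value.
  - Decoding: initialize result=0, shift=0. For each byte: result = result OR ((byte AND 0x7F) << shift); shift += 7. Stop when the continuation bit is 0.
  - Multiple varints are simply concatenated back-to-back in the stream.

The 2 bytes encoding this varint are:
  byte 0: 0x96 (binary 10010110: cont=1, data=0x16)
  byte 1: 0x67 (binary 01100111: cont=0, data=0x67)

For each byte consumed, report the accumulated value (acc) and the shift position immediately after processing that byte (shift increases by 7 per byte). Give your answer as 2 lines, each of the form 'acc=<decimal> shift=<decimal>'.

Answer: acc=22 shift=7
acc=13206 shift=14

Derivation:
byte 0=0x96: payload=0x16=22, contrib = 22<<0 = 22; acc -> 22, shift -> 7
byte 1=0x67: payload=0x67=103, contrib = 103<<7 = 13184; acc -> 13206, shift -> 14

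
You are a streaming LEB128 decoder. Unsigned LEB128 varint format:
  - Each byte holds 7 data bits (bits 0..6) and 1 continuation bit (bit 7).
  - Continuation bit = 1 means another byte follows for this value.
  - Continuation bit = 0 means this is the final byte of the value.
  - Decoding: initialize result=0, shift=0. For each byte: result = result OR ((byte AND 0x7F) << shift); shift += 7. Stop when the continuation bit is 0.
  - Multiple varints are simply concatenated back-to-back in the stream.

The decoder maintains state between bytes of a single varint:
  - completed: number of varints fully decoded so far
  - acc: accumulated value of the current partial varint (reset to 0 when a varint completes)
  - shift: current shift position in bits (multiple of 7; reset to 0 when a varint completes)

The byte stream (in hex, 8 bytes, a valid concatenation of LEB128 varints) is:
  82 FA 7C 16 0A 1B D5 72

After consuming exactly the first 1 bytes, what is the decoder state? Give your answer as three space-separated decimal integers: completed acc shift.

Answer: 0 2 7

Derivation:
byte[0]=0x82 cont=1 payload=0x02: acc |= 2<<0 -> completed=0 acc=2 shift=7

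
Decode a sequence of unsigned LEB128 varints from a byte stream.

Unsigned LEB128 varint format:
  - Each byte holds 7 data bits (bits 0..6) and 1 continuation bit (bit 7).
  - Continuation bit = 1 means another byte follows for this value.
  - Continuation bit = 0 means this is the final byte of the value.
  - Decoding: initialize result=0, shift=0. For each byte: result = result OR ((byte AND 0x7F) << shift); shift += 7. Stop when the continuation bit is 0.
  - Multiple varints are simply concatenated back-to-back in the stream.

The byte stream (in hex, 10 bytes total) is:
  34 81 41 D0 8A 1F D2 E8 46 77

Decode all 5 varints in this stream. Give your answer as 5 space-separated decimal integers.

  byte[0]=0x34 cont=0 payload=0x34=52: acc |= 52<<0 -> acc=52 shift=7 [end]
Varint 1: bytes[0:1] = 34 -> value 52 (1 byte(s))
  byte[1]=0x81 cont=1 payload=0x01=1: acc |= 1<<0 -> acc=1 shift=7
  byte[2]=0x41 cont=0 payload=0x41=65: acc |= 65<<7 -> acc=8321 shift=14 [end]
Varint 2: bytes[1:3] = 81 41 -> value 8321 (2 byte(s))
  byte[3]=0xD0 cont=1 payload=0x50=80: acc |= 80<<0 -> acc=80 shift=7
  byte[4]=0x8A cont=1 payload=0x0A=10: acc |= 10<<7 -> acc=1360 shift=14
  byte[5]=0x1F cont=0 payload=0x1F=31: acc |= 31<<14 -> acc=509264 shift=21 [end]
Varint 3: bytes[3:6] = D0 8A 1F -> value 509264 (3 byte(s))
  byte[6]=0xD2 cont=1 payload=0x52=82: acc |= 82<<0 -> acc=82 shift=7
  byte[7]=0xE8 cont=1 payload=0x68=104: acc |= 104<<7 -> acc=13394 shift=14
  byte[8]=0x46 cont=0 payload=0x46=70: acc |= 70<<14 -> acc=1160274 shift=21 [end]
Varint 4: bytes[6:9] = D2 E8 46 -> value 1160274 (3 byte(s))
  byte[9]=0x77 cont=0 payload=0x77=119: acc |= 119<<0 -> acc=119 shift=7 [end]
Varint 5: bytes[9:10] = 77 -> value 119 (1 byte(s))

Answer: 52 8321 509264 1160274 119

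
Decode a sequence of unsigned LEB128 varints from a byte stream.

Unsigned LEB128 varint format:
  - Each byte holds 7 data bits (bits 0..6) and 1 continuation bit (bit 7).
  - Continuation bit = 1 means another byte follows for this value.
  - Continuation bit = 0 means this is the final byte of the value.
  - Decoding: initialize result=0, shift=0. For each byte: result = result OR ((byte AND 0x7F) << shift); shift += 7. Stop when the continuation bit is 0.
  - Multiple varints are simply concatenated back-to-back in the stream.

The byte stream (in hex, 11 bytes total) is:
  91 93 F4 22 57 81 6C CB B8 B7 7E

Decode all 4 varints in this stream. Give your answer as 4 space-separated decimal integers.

  byte[0]=0x91 cont=1 payload=0x11=17: acc |= 17<<0 -> acc=17 shift=7
  byte[1]=0x93 cont=1 payload=0x13=19: acc |= 19<<7 -> acc=2449 shift=14
  byte[2]=0xF4 cont=1 payload=0x74=116: acc |= 116<<14 -> acc=1902993 shift=21
  byte[3]=0x22 cont=0 payload=0x22=34: acc |= 34<<21 -> acc=73206161 shift=28 [end]
Varint 1: bytes[0:4] = 91 93 F4 22 -> value 73206161 (4 byte(s))
  byte[4]=0x57 cont=0 payload=0x57=87: acc |= 87<<0 -> acc=87 shift=7 [end]
Varint 2: bytes[4:5] = 57 -> value 87 (1 byte(s))
  byte[5]=0x81 cont=1 payload=0x01=1: acc |= 1<<0 -> acc=1 shift=7
  byte[6]=0x6C cont=0 payload=0x6C=108: acc |= 108<<7 -> acc=13825 shift=14 [end]
Varint 3: bytes[5:7] = 81 6C -> value 13825 (2 byte(s))
  byte[7]=0xCB cont=1 payload=0x4B=75: acc |= 75<<0 -> acc=75 shift=7
  byte[8]=0xB8 cont=1 payload=0x38=56: acc |= 56<<7 -> acc=7243 shift=14
  byte[9]=0xB7 cont=1 payload=0x37=55: acc |= 55<<14 -> acc=908363 shift=21
  byte[10]=0x7E cont=0 payload=0x7E=126: acc |= 126<<21 -> acc=265149515 shift=28 [end]
Varint 4: bytes[7:11] = CB B8 B7 7E -> value 265149515 (4 byte(s))

Answer: 73206161 87 13825 265149515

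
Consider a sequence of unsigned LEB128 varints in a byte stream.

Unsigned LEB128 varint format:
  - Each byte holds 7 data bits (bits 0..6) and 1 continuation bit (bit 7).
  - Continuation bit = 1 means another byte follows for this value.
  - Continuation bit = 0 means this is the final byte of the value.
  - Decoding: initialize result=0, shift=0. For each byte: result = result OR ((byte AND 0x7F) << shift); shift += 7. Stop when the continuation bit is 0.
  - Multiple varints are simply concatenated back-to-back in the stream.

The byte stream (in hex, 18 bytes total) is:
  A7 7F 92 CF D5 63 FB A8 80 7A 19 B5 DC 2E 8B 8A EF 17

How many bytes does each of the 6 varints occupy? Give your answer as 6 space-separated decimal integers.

Answer: 2 4 4 1 3 4

Derivation:
  byte[0]=0xA7 cont=1 payload=0x27=39: acc |= 39<<0 -> acc=39 shift=7
  byte[1]=0x7F cont=0 payload=0x7F=127: acc |= 127<<7 -> acc=16295 shift=14 [end]
Varint 1: bytes[0:2] = A7 7F -> value 16295 (2 byte(s))
  byte[2]=0x92 cont=1 payload=0x12=18: acc |= 18<<0 -> acc=18 shift=7
  byte[3]=0xCF cont=1 payload=0x4F=79: acc |= 79<<7 -> acc=10130 shift=14
  byte[4]=0xD5 cont=1 payload=0x55=85: acc |= 85<<14 -> acc=1402770 shift=21
  byte[5]=0x63 cont=0 payload=0x63=99: acc |= 99<<21 -> acc=209020818 shift=28 [end]
Varint 2: bytes[2:6] = 92 CF D5 63 -> value 209020818 (4 byte(s))
  byte[6]=0xFB cont=1 payload=0x7B=123: acc |= 123<<0 -> acc=123 shift=7
  byte[7]=0xA8 cont=1 payload=0x28=40: acc |= 40<<7 -> acc=5243 shift=14
  byte[8]=0x80 cont=1 payload=0x00=0: acc |= 0<<14 -> acc=5243 shift=21
  byte[9]=0x7A cont=0 payload=0x7A=122: acc |= 122<<21 -> acc=255857787 shift=28 [end]
Varint 3: bytes[6:10] = FB A8 80 7A -> value 255857787 (4 byte(s))
  byte[10]=0x19 cont=0 payload=0x19=25: acc |= 25<<0 -> acc=25 shift=7 [end]
Varint 4: bytes[10:11] = 19 -> value 25 (1 byte(s))
  byte[11]=0xB5 cont=1 payload=0x35=53: acc |= 53<<0 -> acc=53 shift=7
  byte[12]=0xDC cont=1 payload=0x5C=92: acc |= 92<<7 -> acc=11829 shift=14
  byte[13]=0x2E cont=0 payload=0x2E=46: acc |= 46<<14 -> acc=765493 shift=21 [end]
Varint 5: bytes[11:14] = B5 DC 2E -> value 765493 (3 byte(s))
  byte[14]=0x8B cont=1 payload=0x0B=11: acc |= 11<<0 -> acc=11 shift=7
  byte[15]=0x8A cont=1 payload=0x0A=10: acc |= 10<<7 -> acc=1291 shift=14
  byte[16]=0xEF cont=1 payload=0x6F=111: acc |= 111<<14 -> acc=1819915 shift=21
  byte[17]=0x17 cont=0 payload=0x17=23: acc |= 23<<21 -> acc=50054411 shift=28 [end]
Varint 6: bytes[14:18] = 8B 8A EF 17 -> value 50054411 (4 byte(s))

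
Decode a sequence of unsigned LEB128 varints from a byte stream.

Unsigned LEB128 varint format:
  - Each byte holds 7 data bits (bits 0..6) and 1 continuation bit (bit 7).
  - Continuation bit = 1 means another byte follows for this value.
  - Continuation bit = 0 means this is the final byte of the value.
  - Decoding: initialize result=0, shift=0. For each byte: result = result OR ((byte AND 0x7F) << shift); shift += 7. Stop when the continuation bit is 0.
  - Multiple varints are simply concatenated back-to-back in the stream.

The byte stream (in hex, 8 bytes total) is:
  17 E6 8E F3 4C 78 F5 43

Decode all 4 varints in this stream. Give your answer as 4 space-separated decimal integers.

Answer: 23 161269606 120 8693

Derivation:
  byte[0]=0x17 cont=0 payload=0x17=23: acc |= 23<<0 -> acc=23 shift=7 [end]
Varint 1: bytes[0:1] = 17 -> value 23 (1 byte(s))
  byte[1]=0xE6 cont=1 payload=0x66=102: acc |= 102<<0 -> acc=102 shift=7
  byte[2]=0x8E cont=1 payload=0x0E=14: acc |= 14<<7 -> acc=1894 shift=14
  byte[3]=0xF3 cont=1 payload=0x73=115: acc |= 115<<14 -> acc=1886054 shift=21
  byte[4]=0x4C cont=0 payload=0x4C=76: acc |= 76<<21 -> acc=161269606 shift=28 [end]
Varint 2: bytes[1:5] = E6 8E F3 4C -> value 161269606 (4 byte(s))
  byte[5]=0x78 cont=0 payload=0x78=120: acc |= 120<<0 -> acc=120 shift=7 [end]
Varint 3: bytes[5:6] = 78 -> value 120 (1 byte(s))
  byte[6]=0xF5 cont=1 payload=0x75=117: acc |= 117<<0 -> acc=117 shift=7
  byte[7]=0x43 cont=0 payload=0x43=67: acc |= 67<<7 -> acc=8693 shift=14 [end]
Varint 4: bytes[6:8] = F5 43 -> value 8693 (2 byte(s))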